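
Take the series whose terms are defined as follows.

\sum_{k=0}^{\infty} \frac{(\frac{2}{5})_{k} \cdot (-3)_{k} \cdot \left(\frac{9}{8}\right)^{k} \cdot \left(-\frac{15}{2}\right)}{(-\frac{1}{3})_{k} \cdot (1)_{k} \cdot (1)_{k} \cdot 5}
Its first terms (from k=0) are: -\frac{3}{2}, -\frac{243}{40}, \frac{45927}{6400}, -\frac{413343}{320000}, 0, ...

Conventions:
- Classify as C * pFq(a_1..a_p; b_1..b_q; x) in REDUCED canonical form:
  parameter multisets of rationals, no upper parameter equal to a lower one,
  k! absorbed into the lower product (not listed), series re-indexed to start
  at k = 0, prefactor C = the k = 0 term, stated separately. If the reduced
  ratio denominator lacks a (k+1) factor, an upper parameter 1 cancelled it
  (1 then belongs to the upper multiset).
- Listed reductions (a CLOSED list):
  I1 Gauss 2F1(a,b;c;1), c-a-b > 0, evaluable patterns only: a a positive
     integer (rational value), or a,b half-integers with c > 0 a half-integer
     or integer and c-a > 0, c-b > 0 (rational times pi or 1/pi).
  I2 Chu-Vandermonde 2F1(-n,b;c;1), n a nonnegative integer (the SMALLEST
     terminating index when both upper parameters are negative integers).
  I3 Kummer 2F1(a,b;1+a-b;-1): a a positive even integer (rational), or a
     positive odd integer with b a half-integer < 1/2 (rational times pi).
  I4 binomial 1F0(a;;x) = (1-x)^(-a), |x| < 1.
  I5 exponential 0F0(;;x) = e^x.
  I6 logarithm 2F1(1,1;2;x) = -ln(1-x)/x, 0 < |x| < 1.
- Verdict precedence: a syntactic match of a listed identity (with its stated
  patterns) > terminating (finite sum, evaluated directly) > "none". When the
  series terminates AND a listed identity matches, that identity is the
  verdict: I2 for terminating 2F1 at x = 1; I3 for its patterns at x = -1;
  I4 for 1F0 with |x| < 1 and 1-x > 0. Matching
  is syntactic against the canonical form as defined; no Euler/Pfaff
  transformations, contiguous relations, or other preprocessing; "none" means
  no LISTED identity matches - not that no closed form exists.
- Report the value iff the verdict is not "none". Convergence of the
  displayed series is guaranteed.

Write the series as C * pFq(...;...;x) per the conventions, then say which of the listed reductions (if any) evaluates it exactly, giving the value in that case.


First insight: with t_0 = -\frac{3}{2}, the constant factors (C = -3/2) combine into one prefactor.
Adjacent-term ratio: r(k) = \frac{9}{8} * (k-3) (k+\frac{2}{5}) / [(k-\frac{1}{3}) (k+1) (k+1)] - rational; roots negated = parameters, x = \frac{9}{8}, C = -\frac{3}{2}.

Prefactor -\frac{3}{2}, argument \frac{9}{8}: 2F2 with upper {-3, \frac{2}{5}} over lower {-\frac{1}{3}, 1}. Verdict: terminating at k = 3: the factor (-3)_k kills every later term; summing the 4 survivors is exact. Sum: -\frac{540993}{320000}.


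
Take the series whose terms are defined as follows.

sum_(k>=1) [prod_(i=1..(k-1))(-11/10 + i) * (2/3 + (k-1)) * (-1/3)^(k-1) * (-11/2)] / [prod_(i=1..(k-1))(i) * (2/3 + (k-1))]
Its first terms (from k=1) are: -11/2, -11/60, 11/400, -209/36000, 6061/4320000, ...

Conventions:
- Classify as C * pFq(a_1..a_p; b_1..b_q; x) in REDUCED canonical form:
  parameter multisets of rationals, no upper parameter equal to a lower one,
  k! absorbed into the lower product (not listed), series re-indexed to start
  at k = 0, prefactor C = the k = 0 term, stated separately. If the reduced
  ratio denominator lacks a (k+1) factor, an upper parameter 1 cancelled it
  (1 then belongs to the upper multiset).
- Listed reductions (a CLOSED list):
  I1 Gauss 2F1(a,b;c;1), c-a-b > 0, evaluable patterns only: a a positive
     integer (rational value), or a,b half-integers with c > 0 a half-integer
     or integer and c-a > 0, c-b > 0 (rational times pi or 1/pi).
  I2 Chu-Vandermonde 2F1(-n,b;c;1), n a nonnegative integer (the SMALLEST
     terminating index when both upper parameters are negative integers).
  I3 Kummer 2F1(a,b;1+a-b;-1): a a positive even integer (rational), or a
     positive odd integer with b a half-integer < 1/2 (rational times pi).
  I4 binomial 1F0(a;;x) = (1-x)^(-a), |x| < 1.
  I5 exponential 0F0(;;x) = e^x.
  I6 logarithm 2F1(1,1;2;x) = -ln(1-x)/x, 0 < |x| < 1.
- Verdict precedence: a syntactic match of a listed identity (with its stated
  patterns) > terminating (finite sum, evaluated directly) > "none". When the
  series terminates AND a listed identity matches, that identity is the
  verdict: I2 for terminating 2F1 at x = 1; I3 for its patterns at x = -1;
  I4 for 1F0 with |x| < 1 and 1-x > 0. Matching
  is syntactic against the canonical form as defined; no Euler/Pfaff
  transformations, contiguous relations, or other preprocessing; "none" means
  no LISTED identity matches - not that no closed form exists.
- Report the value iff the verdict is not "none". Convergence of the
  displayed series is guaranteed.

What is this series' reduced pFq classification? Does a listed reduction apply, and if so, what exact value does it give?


This is -11/2 * 1F0(-1/10; -; -1/3) in reduced canonical form. Verdict: the binomial series (I4) applies (the 1F0 binomial series: exponent 1/10, x = -1/3). Value: (-11/2) * (4/3)^(1/10).

Key observation: from the first term -11/2: the product of the first k integers (C = -11/2, x = -1/3) is k!.
Term ratio: r(k) = (-1/3) * (k-1/10) / [(k+1)] - rational in k. x = (-1/3); t_0 = -11/2; negate the roots.


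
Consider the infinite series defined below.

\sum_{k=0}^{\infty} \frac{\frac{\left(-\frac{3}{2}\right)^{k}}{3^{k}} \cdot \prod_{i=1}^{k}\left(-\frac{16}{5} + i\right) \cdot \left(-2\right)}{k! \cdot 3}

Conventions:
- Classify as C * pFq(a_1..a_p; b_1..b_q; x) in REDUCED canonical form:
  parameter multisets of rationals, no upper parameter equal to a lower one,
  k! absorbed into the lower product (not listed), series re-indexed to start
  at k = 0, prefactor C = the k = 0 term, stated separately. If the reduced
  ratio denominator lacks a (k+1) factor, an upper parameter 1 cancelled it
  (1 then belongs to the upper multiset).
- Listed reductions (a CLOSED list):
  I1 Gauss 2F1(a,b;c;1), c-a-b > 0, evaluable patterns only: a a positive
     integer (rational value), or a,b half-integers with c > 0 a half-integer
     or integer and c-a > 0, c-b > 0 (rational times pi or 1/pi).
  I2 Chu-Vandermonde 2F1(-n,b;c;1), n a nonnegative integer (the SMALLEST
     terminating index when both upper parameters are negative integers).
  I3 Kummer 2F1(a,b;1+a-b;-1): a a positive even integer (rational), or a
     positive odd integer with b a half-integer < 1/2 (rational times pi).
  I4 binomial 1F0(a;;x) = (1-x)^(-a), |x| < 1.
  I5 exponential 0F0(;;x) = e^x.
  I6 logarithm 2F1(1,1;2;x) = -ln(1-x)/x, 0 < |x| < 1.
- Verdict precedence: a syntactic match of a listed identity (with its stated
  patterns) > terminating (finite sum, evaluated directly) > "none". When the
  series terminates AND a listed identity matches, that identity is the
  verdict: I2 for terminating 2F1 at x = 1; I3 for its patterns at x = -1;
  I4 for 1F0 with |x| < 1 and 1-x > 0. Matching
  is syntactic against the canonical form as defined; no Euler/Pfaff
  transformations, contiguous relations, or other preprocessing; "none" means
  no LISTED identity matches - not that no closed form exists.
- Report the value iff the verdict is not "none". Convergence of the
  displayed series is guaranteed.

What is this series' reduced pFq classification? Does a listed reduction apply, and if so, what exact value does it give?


Reduced: x = -\frac{1}{2}, 1F0, upper = {-\frac{11}{5}}, lower = {-}, C = -\frac{2}{3}. Verdict: the binomial series (I4) fires (the 1F0 binomial series: exponent 11/5, x = -\frac{1}{2}). Exact value: \left(-\frac{2}{3}\right) \cdot \left(\frac{3}{2}\right)^{\frac{11}{5}}.

Key step: t_0 being -\frac{2}{3}, the running product (prefactor -2/3) telescopes to a rising factorial.
Term ratio: r(k) = -\frac{1}{2} * (k-\frac{11}{5}) / [(k+1)] - rational in k, leading ratio -\frac{1}{2}; with t_0 = -\frac{2}{3}, classification follows.


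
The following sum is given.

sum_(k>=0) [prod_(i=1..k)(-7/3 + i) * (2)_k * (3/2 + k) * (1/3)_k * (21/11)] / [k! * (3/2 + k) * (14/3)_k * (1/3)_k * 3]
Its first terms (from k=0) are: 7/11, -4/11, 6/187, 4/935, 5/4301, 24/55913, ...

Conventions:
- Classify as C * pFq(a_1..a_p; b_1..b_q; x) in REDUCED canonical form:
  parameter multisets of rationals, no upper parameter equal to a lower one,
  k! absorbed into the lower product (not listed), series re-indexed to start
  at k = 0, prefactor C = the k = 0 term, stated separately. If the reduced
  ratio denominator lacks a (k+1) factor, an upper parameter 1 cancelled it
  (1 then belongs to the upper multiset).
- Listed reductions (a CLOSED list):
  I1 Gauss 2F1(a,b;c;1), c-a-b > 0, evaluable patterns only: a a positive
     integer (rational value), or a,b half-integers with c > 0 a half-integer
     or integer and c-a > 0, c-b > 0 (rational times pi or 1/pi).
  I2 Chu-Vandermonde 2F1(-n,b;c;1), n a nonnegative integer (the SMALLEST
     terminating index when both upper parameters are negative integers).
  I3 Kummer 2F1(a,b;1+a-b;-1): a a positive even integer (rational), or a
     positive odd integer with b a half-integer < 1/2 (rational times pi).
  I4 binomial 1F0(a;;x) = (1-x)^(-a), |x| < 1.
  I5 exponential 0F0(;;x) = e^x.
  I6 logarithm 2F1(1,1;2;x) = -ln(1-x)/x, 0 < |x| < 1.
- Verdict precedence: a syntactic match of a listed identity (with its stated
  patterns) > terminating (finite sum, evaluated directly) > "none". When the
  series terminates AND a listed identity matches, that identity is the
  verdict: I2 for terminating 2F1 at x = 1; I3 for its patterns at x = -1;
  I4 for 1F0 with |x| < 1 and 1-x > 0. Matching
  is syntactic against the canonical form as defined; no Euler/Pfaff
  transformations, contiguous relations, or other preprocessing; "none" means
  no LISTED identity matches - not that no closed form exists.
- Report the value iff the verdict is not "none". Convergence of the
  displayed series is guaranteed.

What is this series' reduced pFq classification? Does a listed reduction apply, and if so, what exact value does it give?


Key step: x = 1 and the constant factors (prefactor 7/11) combine into one prefactor.
Term ratio: r(k) = 1 * (k-4/3) (k+2) / [(k+14/3) (k+1)] - rational in k, leading ratio 1; with t_0 = 7/11, classification follows.

Classification (C = 7/11): 2F1 with upper {-4/3, 2}, lower {14/3}, argument x = 1. Verdict at x = 1: the Gauss summation I1 matches (x = 1: the Gamma ratio telescopes since c-a-b = 4 > 0 and a = 2 in Z>0). Its exact value is 14/45.


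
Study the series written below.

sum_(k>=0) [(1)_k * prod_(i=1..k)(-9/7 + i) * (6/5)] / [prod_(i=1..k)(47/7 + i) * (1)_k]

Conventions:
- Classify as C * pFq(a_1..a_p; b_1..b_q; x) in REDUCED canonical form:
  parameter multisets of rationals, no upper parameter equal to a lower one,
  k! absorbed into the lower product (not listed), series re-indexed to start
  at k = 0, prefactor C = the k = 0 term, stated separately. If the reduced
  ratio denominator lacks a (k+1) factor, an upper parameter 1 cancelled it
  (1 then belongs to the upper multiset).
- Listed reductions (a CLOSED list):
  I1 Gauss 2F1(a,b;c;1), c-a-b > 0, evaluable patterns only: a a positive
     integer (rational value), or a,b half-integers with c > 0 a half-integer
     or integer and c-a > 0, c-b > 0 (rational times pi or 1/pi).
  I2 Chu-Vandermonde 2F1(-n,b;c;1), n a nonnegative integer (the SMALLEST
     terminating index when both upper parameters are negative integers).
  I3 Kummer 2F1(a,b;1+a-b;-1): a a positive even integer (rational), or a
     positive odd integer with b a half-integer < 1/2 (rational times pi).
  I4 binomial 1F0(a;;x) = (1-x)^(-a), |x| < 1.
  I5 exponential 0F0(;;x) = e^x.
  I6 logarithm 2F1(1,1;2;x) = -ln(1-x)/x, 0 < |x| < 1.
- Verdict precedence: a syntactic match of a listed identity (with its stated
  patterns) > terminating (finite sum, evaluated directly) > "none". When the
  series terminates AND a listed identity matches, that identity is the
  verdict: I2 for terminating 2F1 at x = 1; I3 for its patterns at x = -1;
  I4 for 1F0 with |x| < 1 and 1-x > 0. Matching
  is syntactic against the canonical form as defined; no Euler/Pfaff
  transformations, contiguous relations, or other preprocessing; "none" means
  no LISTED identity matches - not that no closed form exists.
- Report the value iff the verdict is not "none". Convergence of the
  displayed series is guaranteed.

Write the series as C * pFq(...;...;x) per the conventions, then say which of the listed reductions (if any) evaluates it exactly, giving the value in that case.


At argument 1: a 2F1 with upper {-2/7, 1}, lower {54/7}, scaled by C = 6/5. Verdict: Gauss (I1, integer-parameter pattern) matches (x = 1: the Gamma ratio telescopes since c-a-b = 7 > 0 and a = 1 in Z>0). Hence: 282/245.

Key step: with t_0 = 6/5, the running product (prefactor 6/5) telescopes to a rising factorial.
Step ratio: r(k) = 1 * (k-2/7) (k+1) / [(k+54/7) (k+1)] - rational; roots negated = parameters, x = 1, C = 6/5.


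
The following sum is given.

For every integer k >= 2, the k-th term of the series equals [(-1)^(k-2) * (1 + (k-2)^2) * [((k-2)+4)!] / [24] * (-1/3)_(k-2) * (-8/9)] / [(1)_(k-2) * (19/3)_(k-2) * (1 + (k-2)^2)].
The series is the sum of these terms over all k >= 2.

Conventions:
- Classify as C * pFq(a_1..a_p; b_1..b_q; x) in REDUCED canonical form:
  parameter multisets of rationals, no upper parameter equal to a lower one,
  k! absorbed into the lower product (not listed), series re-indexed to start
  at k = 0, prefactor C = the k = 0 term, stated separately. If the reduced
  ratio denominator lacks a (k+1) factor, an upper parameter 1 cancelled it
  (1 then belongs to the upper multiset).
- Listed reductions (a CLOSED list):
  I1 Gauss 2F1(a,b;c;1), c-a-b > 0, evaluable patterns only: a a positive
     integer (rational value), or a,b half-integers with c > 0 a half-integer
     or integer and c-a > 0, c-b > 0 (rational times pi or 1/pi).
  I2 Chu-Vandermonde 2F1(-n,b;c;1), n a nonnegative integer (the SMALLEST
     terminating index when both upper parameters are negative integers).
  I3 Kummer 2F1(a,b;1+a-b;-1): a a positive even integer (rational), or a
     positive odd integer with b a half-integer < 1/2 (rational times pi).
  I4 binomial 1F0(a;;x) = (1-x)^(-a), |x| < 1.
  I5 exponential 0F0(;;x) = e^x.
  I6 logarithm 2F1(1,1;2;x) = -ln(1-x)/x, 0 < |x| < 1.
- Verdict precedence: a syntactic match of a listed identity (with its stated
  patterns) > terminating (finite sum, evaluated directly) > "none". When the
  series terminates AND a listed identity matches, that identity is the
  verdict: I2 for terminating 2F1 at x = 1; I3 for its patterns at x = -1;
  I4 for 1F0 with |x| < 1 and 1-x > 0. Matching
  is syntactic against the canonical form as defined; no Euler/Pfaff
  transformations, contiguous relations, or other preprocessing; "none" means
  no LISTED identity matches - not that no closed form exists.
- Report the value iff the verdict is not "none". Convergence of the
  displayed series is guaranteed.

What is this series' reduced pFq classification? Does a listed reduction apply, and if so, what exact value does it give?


At argument -1: a 2F1 with upper {-1/3, 5}, lower {19/3}, scaled by C = -8/9. Verdict: none. No listed pattern accepts 2F1(-1/3, 5; 19/3; -1).

Key observation: t_0 being -8/9, the factorial ratio (prefactor -8/9) (k+a-1)!/(a-1)! is a rising factorial (a)_k.
Ratio: r(k) = (-1) * (k-1/3) (k+5) / [(k+19/3) (k+1)] - rational; roots negated = parameters, x = (-1), C = -8/9.


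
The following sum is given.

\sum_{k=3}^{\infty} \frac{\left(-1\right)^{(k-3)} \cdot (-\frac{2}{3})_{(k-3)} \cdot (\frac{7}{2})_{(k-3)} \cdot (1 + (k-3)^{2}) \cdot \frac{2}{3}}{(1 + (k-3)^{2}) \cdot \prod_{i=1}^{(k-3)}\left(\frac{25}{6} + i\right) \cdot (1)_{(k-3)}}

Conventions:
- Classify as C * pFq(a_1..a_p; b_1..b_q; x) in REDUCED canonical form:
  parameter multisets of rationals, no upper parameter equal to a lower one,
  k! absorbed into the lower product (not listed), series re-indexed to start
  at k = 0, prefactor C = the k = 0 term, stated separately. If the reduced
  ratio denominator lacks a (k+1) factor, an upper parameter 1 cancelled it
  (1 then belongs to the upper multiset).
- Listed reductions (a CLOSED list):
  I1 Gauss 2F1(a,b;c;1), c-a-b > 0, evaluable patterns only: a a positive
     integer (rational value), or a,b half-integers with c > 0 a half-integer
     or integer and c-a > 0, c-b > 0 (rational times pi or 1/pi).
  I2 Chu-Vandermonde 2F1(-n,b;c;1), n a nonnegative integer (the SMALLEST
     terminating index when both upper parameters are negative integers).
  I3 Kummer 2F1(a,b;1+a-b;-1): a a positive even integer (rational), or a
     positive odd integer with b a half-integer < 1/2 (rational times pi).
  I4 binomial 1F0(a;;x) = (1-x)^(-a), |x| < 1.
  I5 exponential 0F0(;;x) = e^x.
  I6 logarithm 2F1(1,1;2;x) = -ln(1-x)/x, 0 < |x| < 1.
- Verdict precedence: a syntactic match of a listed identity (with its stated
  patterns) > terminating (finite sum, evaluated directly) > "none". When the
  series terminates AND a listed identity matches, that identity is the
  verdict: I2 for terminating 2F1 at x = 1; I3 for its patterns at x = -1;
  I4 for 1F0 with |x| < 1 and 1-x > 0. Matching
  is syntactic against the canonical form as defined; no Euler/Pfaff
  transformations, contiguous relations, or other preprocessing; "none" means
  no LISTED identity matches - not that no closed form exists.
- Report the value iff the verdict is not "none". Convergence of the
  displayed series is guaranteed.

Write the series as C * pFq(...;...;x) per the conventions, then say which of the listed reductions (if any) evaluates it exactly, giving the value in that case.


With C = \frac{2}{3}: the canonical form is 2F1(-\frac{2}{3}, \frac{7}{2}; \frac{31}{6}; -1). Verdict: none. A 2F1 with upper {-\frac{2}{3}, \frac{7}{2}} fits none of I1-I6 at x = -1; the sum runs forever.

Key observation: x = -1 and the factor k^2 + 1 cancels (top and bottom), leaving C = 2/3, x = -1.
Ratio: r(k) = -1 * (k-\frac{2}{3}) (k+\frac{7}{2}) / [(k+\frac{31}{6}) (k+1)] ; factor over Q: parameters, x = -1, and C = \frac{2}{3}.


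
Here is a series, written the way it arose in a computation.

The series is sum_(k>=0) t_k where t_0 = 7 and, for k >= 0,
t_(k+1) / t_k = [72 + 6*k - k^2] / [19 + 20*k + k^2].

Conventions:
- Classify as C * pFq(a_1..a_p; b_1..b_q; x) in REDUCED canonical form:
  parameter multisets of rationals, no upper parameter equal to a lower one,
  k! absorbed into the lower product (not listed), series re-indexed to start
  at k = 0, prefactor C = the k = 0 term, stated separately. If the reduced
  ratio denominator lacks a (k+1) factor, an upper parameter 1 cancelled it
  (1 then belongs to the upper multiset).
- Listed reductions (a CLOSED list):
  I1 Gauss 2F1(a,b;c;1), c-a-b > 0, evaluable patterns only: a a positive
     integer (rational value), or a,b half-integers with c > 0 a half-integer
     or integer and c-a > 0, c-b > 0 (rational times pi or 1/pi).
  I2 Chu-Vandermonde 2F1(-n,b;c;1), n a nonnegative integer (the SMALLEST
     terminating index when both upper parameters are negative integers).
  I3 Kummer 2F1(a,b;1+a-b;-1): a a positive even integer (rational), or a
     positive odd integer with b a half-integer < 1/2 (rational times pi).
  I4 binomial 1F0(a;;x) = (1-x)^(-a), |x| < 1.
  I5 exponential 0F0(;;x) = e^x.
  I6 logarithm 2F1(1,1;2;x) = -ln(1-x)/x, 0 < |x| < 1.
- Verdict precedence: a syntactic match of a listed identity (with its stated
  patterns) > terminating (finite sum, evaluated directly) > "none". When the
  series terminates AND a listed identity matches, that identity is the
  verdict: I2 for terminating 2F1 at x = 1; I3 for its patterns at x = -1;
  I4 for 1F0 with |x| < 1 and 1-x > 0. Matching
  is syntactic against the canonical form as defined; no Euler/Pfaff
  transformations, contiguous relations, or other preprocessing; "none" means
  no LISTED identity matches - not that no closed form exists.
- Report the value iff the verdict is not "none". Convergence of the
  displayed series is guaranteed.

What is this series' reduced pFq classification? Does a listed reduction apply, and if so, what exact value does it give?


Prefactor 7, argument -1: 2F1 with upper {-12, 6} over lower {19}. Verdict: the Kummer evaluation I3 fires (x = -1; c = 19 equals 1+a-b for upper {-12, 6}: listed pattern). Hence: 1428/5.

Key observation: t_0 = 7 here, and the expanded ratio factors over Q; prefactor 7, roots give parameters.
Adjacent-term ratio: r(k) = (-1) * (k-12) (k+6) / [(k+19) (k+1)] ; factor over Q: parameters, x = (-1), and C = 7.


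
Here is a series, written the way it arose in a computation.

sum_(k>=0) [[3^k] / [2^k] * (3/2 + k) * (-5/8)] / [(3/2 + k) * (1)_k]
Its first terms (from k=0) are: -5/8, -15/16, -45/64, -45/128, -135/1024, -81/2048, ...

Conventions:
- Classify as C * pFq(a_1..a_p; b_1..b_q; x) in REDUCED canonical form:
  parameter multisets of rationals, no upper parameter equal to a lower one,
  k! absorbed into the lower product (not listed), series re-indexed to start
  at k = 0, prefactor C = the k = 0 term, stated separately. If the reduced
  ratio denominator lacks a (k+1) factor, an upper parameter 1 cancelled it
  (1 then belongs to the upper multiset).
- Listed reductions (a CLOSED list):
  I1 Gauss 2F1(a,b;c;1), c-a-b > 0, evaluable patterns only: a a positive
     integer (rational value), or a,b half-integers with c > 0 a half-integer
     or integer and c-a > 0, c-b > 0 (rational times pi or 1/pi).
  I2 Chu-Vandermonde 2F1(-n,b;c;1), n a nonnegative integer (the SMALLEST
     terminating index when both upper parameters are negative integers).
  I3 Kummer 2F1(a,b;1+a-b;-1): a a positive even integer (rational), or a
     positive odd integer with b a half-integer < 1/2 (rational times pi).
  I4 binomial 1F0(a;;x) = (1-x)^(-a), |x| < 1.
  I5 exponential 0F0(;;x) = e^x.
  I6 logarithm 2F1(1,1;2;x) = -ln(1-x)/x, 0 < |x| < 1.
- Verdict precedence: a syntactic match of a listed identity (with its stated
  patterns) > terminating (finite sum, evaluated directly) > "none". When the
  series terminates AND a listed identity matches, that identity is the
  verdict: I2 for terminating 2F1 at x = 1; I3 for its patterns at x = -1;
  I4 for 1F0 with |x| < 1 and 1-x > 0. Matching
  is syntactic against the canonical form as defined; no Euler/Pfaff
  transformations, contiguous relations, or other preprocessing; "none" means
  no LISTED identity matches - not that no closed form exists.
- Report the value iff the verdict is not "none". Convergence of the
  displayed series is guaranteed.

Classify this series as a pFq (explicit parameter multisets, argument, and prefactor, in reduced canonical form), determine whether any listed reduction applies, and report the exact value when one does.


With C = -5/8: the canonical form is 0F0(-; -; 3/2). Verdict: the I5 exponential reduction matches (the 0F0 exponential series at x = 3/2). Its exact value is (-5/8) * e^(3/2).

Key step: t_0 = -5/8 here, and k + 3/2 divides numerator and denominator alike; C = -5/8, x = 3/2 after cancelling.
Term ratio: r(k) = (3/2) * 1 / [(k+1)] - poly over poly, x = (3/2) from leading terms; C = -5/8 at k = 0.


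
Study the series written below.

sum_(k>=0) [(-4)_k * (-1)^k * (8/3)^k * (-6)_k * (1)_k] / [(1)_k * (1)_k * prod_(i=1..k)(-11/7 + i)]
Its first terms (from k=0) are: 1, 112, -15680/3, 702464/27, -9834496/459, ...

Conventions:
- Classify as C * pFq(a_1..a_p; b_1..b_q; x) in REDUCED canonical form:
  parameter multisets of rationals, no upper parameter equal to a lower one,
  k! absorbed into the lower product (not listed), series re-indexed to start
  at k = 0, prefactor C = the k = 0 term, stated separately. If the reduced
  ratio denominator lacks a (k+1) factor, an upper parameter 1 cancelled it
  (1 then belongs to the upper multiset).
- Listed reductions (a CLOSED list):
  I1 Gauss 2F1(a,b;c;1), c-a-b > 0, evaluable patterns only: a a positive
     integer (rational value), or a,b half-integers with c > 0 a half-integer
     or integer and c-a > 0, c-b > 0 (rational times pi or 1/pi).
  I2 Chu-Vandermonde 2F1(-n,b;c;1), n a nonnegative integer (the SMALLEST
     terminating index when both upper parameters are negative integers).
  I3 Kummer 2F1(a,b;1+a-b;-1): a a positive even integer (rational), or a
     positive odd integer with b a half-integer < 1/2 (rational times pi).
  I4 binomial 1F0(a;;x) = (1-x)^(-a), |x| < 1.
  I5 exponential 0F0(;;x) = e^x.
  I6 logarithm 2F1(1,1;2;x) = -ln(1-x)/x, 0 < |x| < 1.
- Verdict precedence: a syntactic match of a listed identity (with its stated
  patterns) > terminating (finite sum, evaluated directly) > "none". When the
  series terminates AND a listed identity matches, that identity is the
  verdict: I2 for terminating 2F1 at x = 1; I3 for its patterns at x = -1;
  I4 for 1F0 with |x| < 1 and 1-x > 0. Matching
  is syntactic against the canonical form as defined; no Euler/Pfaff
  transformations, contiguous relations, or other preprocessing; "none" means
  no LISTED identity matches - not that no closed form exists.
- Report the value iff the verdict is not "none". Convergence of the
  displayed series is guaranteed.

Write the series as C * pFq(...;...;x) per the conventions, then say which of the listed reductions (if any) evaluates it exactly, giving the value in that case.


Prefactor 1, argument -8/3: 2F1 with upper {-6, -4} over lower {-4/7}. Verdict: terminating at k = 4: the factor (-4)_k kills every later term; summing the 5 survivors is exact. Sum: -79927/153.

Key step: x = (-8/3) and (1)_k (C = 1) is k! itself.
Term ratio: r(k) = (-8/3) * (k-6) (k-4) / [(k-4/7) (k+1)] - rational in k. x = (-8/3); t_0 = 1; negate the roots.


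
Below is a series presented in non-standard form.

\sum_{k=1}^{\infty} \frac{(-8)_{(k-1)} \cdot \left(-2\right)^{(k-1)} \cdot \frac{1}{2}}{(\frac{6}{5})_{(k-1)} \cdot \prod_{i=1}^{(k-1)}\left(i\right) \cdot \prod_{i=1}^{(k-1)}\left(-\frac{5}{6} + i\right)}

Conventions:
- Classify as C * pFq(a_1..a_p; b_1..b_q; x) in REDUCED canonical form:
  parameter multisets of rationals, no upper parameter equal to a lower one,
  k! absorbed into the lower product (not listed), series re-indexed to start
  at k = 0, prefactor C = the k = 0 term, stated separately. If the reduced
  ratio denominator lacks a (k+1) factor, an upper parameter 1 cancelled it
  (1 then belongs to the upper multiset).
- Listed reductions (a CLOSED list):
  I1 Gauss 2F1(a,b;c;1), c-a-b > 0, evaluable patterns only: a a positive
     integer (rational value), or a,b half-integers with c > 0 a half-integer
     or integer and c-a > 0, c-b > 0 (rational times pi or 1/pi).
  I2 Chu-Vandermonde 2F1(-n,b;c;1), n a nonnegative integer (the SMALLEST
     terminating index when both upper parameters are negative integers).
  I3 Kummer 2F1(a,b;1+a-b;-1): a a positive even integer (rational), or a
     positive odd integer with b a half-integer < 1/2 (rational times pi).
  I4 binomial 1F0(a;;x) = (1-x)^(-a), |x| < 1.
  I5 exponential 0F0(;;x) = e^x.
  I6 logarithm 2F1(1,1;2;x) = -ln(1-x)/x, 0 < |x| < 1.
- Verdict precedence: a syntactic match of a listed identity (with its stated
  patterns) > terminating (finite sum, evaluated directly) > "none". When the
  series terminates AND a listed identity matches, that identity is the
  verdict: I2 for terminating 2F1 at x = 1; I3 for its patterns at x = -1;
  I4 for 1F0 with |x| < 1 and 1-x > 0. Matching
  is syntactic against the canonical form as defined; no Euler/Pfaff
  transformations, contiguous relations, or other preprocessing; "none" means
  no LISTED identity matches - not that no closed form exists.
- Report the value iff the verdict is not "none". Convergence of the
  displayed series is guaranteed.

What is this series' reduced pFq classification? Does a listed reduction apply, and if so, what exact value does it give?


Classification (C = \frac{1}{2}): 1F2 with upper {-8}, lower {\frac{1}{6}, \frac{6}{5}}, argument x = -2. Verdict: terminating - no listed pattern fits, but -8 in the upper list cuts the series at k = 8; direct evaluation. Exact value: \frac{48878693719107159}{216988386492878}.

The tell: from the first term \frac{1}{2}: the lower running product (prefactor 1/2) is a rising factorial.
Step ratio: r(k) = -2 * (k-8) / [(k+\frac{1}{6}) (k+\frac{6}{5}) (k+1)] ; factor over Q: parameters, x = -2, and C = \frac{1}{2}.


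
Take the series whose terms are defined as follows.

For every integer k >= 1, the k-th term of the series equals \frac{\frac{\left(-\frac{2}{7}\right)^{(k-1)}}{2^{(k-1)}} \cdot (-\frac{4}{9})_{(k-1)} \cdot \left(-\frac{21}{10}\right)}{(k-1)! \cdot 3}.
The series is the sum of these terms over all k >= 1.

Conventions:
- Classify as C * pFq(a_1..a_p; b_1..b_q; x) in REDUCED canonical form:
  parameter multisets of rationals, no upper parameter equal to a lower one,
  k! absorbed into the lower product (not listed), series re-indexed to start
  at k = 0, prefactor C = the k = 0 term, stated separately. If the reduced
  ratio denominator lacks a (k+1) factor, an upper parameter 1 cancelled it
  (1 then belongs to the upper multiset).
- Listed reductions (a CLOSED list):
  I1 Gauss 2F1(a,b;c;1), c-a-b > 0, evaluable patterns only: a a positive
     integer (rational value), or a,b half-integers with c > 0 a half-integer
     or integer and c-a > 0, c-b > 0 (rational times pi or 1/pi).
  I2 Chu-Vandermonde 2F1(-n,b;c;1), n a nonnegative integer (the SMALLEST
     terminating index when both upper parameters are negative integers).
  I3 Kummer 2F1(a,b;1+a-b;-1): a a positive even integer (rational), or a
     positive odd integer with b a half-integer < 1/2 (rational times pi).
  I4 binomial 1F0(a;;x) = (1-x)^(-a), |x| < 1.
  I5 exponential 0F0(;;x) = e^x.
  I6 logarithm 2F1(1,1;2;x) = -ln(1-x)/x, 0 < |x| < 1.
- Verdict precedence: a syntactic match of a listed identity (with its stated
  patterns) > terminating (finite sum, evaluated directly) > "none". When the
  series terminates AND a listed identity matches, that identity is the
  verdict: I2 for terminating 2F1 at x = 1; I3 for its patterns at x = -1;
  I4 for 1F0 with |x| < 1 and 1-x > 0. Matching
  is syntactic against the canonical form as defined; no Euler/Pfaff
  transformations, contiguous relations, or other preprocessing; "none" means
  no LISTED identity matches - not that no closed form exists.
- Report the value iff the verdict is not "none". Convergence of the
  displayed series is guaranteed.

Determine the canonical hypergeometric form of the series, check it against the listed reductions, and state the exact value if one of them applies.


This is -\frac{7}{10} * 1F0(-\frac{4}{9}; -; -\frac{1}{7}) in reduced canonical form. Verdict: this is the binomial series (I4) (the 1F0 binomial series: exponent 4/9, x = -\frac{1}{7}). Value: \left(-\frac{7}{10}\right) \cdot \left(\frac{8}{7}\right)^{\frac{4}{9}}.

First insight: t_0 = -\frac{7}{10} here, and the constant factors (C = -7/10) combine into one prefactor.
Adjacent-term ratio: r(k) = -\frac{1}{7} * (k-\frac{4}{9}) / [(k+1)] ; factor over Q: parameters, x = -\frac{1}{7}, and C = -\frac{7}{10}.


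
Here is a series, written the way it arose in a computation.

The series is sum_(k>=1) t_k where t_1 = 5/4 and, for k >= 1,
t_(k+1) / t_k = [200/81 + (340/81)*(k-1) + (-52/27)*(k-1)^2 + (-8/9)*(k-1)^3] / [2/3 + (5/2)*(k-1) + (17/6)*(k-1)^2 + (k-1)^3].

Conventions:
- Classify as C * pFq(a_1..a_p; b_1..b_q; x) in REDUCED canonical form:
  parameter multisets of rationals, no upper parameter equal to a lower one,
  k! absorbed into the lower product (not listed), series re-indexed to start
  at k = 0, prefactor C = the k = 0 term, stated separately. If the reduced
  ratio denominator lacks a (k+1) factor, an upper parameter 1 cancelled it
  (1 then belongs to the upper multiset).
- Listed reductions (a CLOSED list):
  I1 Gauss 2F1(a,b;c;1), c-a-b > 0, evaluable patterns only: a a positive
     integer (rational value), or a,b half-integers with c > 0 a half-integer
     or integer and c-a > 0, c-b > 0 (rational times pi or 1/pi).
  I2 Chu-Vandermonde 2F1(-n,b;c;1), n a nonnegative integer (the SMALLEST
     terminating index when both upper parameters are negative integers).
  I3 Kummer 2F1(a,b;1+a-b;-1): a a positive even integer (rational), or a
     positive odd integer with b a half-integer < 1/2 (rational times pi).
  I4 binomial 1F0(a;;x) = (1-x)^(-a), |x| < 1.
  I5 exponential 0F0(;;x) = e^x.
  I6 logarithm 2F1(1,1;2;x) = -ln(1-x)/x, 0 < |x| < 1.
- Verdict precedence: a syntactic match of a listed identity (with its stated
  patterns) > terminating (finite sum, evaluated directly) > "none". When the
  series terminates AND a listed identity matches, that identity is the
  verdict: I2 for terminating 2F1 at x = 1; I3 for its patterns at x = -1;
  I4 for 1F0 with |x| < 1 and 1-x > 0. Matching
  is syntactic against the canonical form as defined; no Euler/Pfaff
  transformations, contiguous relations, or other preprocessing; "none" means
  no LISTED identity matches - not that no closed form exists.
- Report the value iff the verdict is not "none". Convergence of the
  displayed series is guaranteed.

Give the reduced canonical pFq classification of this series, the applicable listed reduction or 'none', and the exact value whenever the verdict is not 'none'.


This is 5/4 * 2F1(-5/3, 10/3; 4/3; -8/9) in reduced canonical form. Verdict: no listed reduction: x = -8/9 and upper {-5/3, 10/3} fail every I1-I6 pattern.

Key step: x = (-8/9) and roots of the ratio polynomials (prefactor 5/4) are the negated parameters.
Term ratio: r(k) = (-8/9) * (k-5/3) (k+10/3) / [(k+4/3) (k+1)] - poly over poly, x = (-8/9) from leading terms; C = 5/4 at k = 0.


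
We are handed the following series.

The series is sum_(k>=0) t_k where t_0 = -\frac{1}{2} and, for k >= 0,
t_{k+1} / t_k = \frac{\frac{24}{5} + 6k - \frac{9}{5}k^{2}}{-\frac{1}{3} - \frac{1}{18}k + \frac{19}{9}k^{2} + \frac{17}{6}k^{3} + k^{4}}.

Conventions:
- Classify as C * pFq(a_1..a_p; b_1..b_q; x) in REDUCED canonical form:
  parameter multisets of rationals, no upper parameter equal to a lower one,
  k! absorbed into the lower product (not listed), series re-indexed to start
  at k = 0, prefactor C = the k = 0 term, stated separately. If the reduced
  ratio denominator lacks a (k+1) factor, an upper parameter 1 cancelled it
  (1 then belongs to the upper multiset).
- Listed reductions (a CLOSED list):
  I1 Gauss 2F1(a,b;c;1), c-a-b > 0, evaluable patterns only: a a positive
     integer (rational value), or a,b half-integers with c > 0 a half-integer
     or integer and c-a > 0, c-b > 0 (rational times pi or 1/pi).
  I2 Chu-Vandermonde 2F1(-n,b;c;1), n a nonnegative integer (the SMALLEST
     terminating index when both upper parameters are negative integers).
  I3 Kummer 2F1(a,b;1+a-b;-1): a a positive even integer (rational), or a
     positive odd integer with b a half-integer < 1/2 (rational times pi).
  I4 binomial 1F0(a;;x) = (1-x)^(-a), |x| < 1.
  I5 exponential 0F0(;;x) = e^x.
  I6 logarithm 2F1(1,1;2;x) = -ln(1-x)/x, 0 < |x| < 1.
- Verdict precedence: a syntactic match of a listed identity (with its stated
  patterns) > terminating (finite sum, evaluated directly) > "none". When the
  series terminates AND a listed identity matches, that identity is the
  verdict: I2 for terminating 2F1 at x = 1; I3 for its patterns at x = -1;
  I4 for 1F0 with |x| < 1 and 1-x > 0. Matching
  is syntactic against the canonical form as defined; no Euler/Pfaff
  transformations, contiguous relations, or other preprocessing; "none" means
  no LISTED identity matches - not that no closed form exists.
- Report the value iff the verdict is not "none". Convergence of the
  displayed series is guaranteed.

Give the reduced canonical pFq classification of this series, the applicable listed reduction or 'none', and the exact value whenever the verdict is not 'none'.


With C = -\frac{1}{2}: the canonical form is 1F2(-4; -\frac{1}{3}, \frac{3}{2}; -\frac{9}{5}). Verdict: terminating - upper parameter -4 makes this a finite sum (last index 4), evaluated exactly. Value: \frac{2280844}{109375}.

Structural cue: from the first term -\frac{1}{2}: factor the ratio over Q (C = -1/2, x = -9/5): negated roots = parameters.
Step ratio: r(k) = -\frac{9}{5} * (k-4) / [(k-\frac{1}{3}) (k+\frac{3}{2}) (k+1)] - rational in k. x = -\frac{9}{5}; t_0 = -\frac{1}{2}; negate the roots.


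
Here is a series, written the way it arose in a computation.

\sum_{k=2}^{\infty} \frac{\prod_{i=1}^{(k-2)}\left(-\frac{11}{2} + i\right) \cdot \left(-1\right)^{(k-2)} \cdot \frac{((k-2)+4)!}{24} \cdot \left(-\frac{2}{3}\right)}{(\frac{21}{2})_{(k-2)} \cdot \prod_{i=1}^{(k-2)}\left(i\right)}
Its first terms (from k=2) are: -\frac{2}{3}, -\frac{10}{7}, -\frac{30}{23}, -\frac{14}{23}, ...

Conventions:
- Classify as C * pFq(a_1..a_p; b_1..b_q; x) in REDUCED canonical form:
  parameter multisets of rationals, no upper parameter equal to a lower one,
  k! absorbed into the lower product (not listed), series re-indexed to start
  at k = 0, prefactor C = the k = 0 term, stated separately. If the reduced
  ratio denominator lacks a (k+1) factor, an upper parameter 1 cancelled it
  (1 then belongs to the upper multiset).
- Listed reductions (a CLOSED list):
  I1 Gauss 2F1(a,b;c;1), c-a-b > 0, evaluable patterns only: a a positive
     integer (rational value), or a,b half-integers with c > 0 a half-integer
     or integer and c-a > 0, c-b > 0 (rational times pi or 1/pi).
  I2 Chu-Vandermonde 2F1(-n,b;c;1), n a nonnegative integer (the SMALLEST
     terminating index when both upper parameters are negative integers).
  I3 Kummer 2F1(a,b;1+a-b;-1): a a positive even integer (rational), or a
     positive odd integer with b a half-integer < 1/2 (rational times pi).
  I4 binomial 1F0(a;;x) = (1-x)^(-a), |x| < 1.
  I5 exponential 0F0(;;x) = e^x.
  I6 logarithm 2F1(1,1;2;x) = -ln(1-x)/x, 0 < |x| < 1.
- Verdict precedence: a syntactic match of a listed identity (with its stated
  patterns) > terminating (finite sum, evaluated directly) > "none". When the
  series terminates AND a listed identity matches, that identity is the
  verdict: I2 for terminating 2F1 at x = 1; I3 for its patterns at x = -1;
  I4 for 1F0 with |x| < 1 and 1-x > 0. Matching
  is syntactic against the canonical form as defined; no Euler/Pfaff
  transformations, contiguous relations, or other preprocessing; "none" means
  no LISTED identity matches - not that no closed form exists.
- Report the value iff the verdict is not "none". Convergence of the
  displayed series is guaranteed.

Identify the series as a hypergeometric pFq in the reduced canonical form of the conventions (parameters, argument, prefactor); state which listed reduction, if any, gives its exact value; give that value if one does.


At argument -1: a 2F1 with upper {-\frac{9}{2}, 5}, lower {\frac{21}{2}}, scaled by C = -\frac{2}{3}. Verdict: Kummer's theorem (I3) fires (x = -1; c = \frac{21}{2} equals 1+a-b for upper {-\frac{9}{2}, 5}: listed pattern). Exact value: \left(-\frac{692835}{524288}\right) \cdot \pi.

Key observation: x = -1 and the running product (C = -2/3) telescopes to a rising factorial.
Step ratio: r(k) = -1 * (k-\frac{9}{2}) (k+5) / [(k+\frac{21}{2}) (k+1)] ; factor over Q: parameters, x = -1, and C = -\frac{2}{3}.


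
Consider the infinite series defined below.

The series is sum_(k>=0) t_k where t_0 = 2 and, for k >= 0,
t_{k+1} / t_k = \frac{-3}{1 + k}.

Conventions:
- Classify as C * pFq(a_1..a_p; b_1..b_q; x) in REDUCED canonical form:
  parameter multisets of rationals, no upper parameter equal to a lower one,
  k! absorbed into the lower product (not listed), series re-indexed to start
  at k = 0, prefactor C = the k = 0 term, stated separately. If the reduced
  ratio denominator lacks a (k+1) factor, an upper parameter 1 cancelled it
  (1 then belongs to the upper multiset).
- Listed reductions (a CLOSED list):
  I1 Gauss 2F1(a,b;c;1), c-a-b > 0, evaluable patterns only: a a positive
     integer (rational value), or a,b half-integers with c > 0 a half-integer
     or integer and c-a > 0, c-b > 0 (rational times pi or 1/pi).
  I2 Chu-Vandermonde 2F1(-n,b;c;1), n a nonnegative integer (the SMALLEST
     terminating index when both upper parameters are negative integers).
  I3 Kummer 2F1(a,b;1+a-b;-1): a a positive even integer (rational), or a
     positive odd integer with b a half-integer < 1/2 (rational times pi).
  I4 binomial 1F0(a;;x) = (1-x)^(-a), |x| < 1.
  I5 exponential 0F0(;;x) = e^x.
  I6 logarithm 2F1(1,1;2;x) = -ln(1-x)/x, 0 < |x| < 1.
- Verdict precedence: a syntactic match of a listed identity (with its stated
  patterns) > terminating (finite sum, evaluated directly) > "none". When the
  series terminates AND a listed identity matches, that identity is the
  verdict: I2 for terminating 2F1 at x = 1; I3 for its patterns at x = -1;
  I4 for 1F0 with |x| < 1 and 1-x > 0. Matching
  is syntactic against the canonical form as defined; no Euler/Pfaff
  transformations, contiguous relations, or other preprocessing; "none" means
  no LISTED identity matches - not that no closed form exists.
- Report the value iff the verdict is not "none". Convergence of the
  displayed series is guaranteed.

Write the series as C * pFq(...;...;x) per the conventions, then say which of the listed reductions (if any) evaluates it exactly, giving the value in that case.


Key step: x = -3 and the expanded ratio factors over Q; C = 2, roots give parameters.
Ratio: r(k) = -3 * 1 / [(k+1)] - rational; roots negated = parameters, x = -3, C = 2.

The series (x = -3) is 0F0: upper {-}, lower {-}, prefactor 2. Verdict: the I5 exponential reduction matches (the 0F0 exponential series at x = -3). Exact value: 2 \cdot e^{-3}.
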